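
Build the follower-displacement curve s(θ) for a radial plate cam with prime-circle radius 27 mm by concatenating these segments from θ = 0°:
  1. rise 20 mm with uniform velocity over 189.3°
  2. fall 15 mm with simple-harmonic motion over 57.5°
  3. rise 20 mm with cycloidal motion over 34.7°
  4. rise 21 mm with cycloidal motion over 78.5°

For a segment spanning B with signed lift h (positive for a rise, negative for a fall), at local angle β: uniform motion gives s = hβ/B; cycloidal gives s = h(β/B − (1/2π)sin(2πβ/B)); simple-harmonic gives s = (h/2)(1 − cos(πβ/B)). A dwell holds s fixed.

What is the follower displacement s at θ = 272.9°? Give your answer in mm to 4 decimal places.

seg 1 [0°–189.3°] uniform, h=20: full span → s += 20 → s = 20.0000
seg 2 [189.3°–246.8°] simple-harmonic, h=-15: full span → s += -15 → s = 5.0000
seg 3 [246.8°–281.5°] cycloidal, h=20: θ=272.9° here. β=26.1, B=34.7. 20·(0.7522 − sin(2π·0.7522)/(2π)) = 18.2260 → s = 23.2260

23.2260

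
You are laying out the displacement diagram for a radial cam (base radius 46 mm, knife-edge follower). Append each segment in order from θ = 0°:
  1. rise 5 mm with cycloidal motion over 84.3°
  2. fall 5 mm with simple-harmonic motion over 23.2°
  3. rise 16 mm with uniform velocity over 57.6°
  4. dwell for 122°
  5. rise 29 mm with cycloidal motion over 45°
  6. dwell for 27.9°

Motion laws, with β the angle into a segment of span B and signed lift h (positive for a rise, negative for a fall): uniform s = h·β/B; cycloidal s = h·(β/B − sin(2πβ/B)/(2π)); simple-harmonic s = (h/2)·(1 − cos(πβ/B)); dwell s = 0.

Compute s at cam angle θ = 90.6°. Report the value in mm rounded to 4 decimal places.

seg 1 [0°–84.3°] cycloidal, h=5: full span → s += 5 → s = 5.0000
seg 2 [84.3°–107.5°] simple-harmonic, h=-5: θ=90.6° here. β=6.3, B=23.2. -5/2·(1 − cos(π·0.2716)) = -0.8559 → s = 4.1441

4.1441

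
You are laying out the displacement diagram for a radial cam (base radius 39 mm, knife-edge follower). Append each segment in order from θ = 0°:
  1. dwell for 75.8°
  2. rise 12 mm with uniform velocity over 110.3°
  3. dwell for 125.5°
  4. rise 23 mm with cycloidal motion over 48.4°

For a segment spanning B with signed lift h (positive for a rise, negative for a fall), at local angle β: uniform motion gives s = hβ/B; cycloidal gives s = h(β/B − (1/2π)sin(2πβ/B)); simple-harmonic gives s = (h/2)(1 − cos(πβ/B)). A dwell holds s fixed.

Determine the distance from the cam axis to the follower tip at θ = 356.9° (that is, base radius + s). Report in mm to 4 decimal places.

seg 1 [0°–75.8°] dwell: s stays 0.0000
seg 2 [75.8°–186.1°] uniform, h=12: full span → s += 12 → s = 12.0000
seg 3 [186.1°–311.6°] dwell: s stays 12.0000
seg 4 [311.6°–360°] cycloidal, h=23: θ=356.9° here. β=45.3, B=48.4. 23·(0.9360 − sin(2π·0.9360)/(2π)) = 22.9606 → s = 34.9606
radial distance = base radius + s = 39 + 34.9606 = 73.9606

73.9606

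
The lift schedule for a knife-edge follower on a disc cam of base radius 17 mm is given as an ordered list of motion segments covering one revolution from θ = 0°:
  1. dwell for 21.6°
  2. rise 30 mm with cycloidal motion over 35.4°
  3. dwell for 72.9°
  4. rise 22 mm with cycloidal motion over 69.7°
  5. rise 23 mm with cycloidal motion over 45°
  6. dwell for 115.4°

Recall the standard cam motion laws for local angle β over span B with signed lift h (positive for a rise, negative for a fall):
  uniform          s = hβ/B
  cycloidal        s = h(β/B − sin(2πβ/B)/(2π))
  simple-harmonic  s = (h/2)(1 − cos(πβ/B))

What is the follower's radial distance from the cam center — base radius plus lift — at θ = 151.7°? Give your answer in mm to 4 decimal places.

seg 1 [0°–21.6°] dwell: s stays 0.0000
seg 2 [21.6°–57°] cycloidal, h=30: full span → s += 30 → s = 30.0000
seg 3 [57°–129.9°] dwell: s stays 30.0000
seg 4 [129.9°–199.6°] cycloidal, h=22: θ=151.7° here. β=21.8, B=69.7. 22·(0.3128 − sin(2π·0.3128)/(2π)) = 3.6483 → s = 33.6483
radial distance = base radius + s = 17 + 33.6483 = 50.6483

50.6483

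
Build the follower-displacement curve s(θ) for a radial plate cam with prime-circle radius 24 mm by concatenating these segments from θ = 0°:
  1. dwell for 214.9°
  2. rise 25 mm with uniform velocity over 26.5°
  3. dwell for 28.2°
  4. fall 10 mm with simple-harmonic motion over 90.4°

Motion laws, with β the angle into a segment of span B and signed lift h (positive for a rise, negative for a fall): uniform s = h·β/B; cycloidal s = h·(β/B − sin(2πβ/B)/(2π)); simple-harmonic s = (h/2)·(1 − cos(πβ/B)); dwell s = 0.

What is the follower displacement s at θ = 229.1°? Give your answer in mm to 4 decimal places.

seg 1 [0°–214.9°] dwell: s stays 0.0000
seg 2 [214.9°–241.4°] uniform, h=25: θ=229.1° here. β=14.2, B=26.5. 25·14.2/26.5 = 13.3962 → s = 13.3962

13.3962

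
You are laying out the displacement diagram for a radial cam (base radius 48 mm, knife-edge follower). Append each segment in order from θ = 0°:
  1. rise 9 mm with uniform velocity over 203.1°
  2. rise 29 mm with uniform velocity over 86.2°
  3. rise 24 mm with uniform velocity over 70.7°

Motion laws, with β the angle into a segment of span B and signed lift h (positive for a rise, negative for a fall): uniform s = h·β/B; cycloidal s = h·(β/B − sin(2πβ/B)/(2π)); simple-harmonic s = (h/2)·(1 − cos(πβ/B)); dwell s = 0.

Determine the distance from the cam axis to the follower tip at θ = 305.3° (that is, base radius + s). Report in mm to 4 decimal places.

seg 1 [0°–203.1°] uniform, h=9: full span → s += 9 → s = 9.0000
seg 2 [203.1°–289.3°] uniform, h=29: full span → s += 29 → s = 38.0000
seg 3 [289.3°–360°] uniform, h=24: θ=305.3° here. β=16, B=70.7. 24·16/70.7 = 5.4314 → s = 43.4314
radial distance = base radius + s = 48 + 43.4314 = 91.4314

91.4314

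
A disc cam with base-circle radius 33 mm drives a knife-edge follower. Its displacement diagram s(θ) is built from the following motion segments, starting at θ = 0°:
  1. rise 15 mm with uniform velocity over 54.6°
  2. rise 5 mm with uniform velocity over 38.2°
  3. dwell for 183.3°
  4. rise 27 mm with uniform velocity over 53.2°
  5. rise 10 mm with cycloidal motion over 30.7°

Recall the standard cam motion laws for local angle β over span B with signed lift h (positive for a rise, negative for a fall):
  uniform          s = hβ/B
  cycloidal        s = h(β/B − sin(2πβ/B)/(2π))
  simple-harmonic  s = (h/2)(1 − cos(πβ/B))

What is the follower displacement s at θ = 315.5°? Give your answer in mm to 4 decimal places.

seg 1 [0°–54.6°] uniform, h=15: full span → s += 15 → s = 15.0000
seg 2 [54.6°–92.8°] uniform, h=5: full span → s += 5 → s = 20.0000
seg 3 [92.8°–276.1°] dwell: s stays 20.0000
seg 4 [276.1°–329.3°] uniform, h=27: θ=315.5° here. β=39.4, B=53.2. 27·39.4/53.2 = 19.9962 → s = 39.9962

39.9962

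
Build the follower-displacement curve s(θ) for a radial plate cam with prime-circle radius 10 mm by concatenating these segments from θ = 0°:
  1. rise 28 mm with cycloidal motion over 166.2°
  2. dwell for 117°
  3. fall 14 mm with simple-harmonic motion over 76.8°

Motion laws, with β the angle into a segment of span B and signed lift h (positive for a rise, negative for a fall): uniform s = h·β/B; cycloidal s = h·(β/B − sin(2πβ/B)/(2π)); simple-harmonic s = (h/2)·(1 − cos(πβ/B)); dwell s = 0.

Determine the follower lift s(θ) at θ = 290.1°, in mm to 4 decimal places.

seg 1 [0°–166.2°] cycloidal, h=28: full span → s += 28 → s = 28.0000
seg 2 [166.2°–283.2°] dwell: s stays 28.0000
seg 3 [283.2°–360°] simple-harmonic, h=-14: θ=290.1° here. β=6.9, B=76.8. -14/2·(1 − cos(π·0.0898)) = -0.2770 → s = 27.7230

27.7230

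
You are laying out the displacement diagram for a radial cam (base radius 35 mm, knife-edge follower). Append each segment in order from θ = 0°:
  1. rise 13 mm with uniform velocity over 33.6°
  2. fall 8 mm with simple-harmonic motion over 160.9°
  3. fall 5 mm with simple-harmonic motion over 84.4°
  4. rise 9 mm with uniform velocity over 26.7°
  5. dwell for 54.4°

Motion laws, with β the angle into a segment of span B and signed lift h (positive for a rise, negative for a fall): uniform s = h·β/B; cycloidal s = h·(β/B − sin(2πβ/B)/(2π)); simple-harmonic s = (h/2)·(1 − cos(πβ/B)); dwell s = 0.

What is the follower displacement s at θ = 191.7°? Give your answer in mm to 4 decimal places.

seg 1 [0°–33.6°] uniform, h=13: full span → s += 13 → s = 13.0000
seg 2 [33.6°–194.5°] simple-harmonic, h=-8: θ=191.7° here. β=158.1, B=160.9. -8/2·(1 − cos(π·0.9826)) = -7.9940 → s = 5.0060

5.0060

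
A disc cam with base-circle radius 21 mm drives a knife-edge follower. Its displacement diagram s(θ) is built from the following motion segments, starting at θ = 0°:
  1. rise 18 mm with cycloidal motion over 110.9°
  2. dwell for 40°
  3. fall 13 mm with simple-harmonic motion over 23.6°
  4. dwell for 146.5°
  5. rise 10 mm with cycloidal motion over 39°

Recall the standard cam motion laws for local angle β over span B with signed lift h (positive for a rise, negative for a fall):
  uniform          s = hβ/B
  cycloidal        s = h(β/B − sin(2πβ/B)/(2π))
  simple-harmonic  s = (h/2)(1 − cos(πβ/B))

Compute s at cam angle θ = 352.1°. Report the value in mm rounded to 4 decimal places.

seg 1 [0°–110.9°] cycloidal, h=18: full span → s += 18 → s = 18.0000
seg 2 [110.9°–150.9°] dwell: s stays 18.0000
seg 3 [150.9°–174.5°] simple-harmonic, h=-13: full span → s += -13 → s = 5.0000
seg 4 [174.5°–321°] dwell: s stays 5.0000
seg 5 [321°–360°] cycloidal, h=10: θ=352.1° here. β=31.1, B=39. 10·(0.7974 − sin(2π·0.7974)/(2π)) = 9.4957 → s = 14.4957

14.4957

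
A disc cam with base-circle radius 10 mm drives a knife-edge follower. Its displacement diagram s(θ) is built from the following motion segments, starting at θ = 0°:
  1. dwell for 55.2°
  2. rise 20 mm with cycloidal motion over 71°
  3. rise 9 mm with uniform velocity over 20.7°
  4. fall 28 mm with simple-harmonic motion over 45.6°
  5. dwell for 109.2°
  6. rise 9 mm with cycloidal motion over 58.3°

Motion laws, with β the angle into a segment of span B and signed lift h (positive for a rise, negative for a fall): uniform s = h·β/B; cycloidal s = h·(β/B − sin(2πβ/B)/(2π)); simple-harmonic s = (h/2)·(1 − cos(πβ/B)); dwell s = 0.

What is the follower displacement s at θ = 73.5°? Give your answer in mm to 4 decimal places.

seg 1 [0°–55.2°] dwell: s stays 0.0000
seg 2 [55.2°–126.2°] cycloidal, h=20: θ=73.5° here. β=18.3, B=71. 20·(0.2577 − sin(2π·0.2577)/(2π)) = 1.9756 → s = 1.9756

1.9756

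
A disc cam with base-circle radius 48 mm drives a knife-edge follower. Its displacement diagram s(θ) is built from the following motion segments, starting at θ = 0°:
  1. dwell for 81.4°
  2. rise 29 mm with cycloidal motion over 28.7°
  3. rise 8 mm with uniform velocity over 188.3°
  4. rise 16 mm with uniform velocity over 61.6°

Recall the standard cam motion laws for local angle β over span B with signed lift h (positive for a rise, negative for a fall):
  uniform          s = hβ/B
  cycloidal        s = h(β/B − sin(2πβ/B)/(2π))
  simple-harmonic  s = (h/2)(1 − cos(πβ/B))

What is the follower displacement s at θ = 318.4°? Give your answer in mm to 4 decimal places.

seg 1 [0°–81.4°] dwell: s stays 0.0000
seg 2 [81.4°–110.1°] cycloidal, h=29: full span → s += 29 → s = 29.0000
seg 3 [110.1°–298.4°] uniform, h=8: full span → s += 8 → s = 37.0000
seg 4 [298.4°–360°] uniform, h=16: θ=318.4° here. β=20, B=61.6. 16·20/61.6 = 5.1948 → s = 42.1948

42.1948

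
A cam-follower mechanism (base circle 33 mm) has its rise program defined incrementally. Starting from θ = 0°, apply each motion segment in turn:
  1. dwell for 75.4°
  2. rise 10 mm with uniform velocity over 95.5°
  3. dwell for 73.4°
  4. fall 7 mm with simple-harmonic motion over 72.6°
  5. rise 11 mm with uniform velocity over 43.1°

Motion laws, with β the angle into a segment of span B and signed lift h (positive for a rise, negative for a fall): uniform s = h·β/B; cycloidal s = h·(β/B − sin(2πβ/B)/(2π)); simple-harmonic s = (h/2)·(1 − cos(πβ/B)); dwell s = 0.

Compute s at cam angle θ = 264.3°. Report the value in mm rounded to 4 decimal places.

seg 1 [0°–75.4°] dwell: s stays 0.0000
seg 2 [75.4°–170.9°] uniform, h=10: full span → s += 10 → s = 10.0000
seg 3 [170.9°–244.3°] dwell: s stays 10.0000
seg 4 [244.3°–316.9°] simple-harmonic, h=-7: θ=264.3° here. β=20, B=72.6. -7/2·(1 − cos(π·0.2755)) = -1.2310 → s = 8.7690

8.7690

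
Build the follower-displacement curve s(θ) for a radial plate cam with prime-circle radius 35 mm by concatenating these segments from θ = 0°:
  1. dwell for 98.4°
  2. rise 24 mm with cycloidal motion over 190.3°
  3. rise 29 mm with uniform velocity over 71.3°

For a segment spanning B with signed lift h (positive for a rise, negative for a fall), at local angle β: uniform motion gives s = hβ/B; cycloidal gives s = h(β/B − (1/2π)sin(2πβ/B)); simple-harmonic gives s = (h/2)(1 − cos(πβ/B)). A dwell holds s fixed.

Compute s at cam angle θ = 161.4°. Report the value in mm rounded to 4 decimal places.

seg 1 [0°–98.4°] dwell: s stays 0.0000
seg 2 [98.4°–288.7°] cycloidal, h=24: θ=161.4° here. β=63, B=190.3. 24·(0.3311 − sin(2π·0.3311)/(2π)) = 4.6104 → s = 4.6104

4.6104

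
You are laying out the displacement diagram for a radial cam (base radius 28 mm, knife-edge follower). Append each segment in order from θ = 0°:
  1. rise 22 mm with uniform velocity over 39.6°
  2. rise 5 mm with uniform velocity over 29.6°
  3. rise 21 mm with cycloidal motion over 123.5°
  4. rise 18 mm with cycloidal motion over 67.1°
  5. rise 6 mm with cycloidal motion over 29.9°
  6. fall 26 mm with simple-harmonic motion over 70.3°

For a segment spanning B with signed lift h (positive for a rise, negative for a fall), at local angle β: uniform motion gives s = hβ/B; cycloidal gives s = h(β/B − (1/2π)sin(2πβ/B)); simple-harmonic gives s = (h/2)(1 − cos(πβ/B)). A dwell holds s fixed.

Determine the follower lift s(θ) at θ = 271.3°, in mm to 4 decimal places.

seg 1 [0°–39.6°] uniform, h=22: full span → s += 22 → s = 22.0000
seg 2 [39.6°–69.2°] uniform, h=5: full span → s += 5 → s = 27.0000
seg 3 [69.2°–192.7°] cycloidal, h=21: full span → s += 21 → s = 48.0000
seg 4 [192.7°–259.8°] cycloidal, h=18: full span → s += 18 → s = 66.0000
seg 5 [259.8°–289.7°] cycloidal, h=6: θ=271.3° here. β=11.5, B=29.9. 6·(0.3846 − sin(2π·0.3846)/(2π)) = 1.6745 → s = 67.6745

67.6745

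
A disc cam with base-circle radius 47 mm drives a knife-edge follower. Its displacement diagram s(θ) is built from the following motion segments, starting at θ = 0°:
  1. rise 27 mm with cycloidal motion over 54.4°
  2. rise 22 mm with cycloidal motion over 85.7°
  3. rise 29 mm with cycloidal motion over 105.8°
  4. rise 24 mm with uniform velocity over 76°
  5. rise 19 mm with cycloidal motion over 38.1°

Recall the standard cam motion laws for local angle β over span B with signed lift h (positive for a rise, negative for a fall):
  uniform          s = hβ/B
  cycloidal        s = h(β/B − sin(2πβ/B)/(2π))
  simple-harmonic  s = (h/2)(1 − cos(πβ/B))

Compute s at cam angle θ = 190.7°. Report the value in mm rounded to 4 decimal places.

seg 1 [0°–54.4°] cycloidal, h=27: full span → s += 27 → s = 27.0000
seg 2 [54.4°–140.1°] cycloidal, h=22: full span → s += 22 → s = 49.0000
seg 3 [140.1°–245.9°] cycloidal, h=29: θ=190.7° here. β=50.6, B=105.8. 29·(0.4783 − sin(2π·0.4783)/(2π)) = 13.2411 → s = 62.2411

62.2411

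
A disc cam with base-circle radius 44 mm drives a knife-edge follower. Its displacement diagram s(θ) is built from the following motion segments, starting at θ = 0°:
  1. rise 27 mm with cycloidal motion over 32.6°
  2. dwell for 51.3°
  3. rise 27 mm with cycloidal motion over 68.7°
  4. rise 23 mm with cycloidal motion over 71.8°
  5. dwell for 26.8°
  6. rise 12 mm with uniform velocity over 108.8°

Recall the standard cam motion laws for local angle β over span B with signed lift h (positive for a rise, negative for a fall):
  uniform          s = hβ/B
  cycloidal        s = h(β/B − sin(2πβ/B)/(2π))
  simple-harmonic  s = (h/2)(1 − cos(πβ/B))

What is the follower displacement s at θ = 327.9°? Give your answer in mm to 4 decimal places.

seg 1 [0°–32.6°] cycloidal, h=27: full span → s += 27 → s = 27.0000
seg 2 [32.6°–83.9°] dwell: s stays 27.0000
seg 3 [83.9°–152.6°] cycloidal, h=27: full span → s += 27 → s = 54.0000
seg 4 [152.6°–224.4°] cycloidal, h=23: full span → s += 23 → s = 77.0000
seg 5 [224.4°–251.2°] dwell: s stays 77.0000
seg 6 [251.2°–360°] uniform, h=12: θ=327.9° here. β=76.7, B=108.8. 12·76.7/108.8 = 8.4596 → s = 85.4596

85.4596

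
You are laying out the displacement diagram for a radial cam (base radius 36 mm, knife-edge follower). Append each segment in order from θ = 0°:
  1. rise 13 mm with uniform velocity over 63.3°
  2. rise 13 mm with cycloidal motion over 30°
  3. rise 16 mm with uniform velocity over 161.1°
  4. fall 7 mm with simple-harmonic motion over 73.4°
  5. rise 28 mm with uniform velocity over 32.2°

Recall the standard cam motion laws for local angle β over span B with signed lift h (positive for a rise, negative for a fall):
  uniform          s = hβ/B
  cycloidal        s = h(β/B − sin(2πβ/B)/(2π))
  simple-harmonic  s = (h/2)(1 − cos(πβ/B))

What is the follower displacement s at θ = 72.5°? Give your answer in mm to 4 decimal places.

seg 1 [0°–63.3°] uniform, h=13: full span → s += 13 → s = 13.0000
seg 2 [63.3°–93.3°] cycloidal, h=13: θ=72.5° here. β=9.2, B=30. 13·(0.3067 − sin(2π·0.3067)/(2π)) = 2.0474 → s = 15.0474

15.0474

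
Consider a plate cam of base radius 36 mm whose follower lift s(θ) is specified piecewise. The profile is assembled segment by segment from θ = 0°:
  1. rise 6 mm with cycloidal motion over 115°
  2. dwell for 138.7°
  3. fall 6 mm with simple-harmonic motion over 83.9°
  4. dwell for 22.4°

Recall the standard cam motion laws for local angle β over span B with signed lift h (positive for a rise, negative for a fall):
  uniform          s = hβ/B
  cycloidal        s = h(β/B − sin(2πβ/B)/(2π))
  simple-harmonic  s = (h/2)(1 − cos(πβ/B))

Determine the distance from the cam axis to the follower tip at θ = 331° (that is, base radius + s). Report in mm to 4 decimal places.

seg 1 [0°–115°] cycloidal, h=6: full span → s += 6 → s = 6.0000
seg 2 [115°–253.7°] dwell: s stays 6.0000
seg 3 [253.7°–337.6°] simple-harmonic, h=-6: θ=331° here. β=77.3, B=83.9. -6/2·(1 − cos(π·0.9213)) = -5.9089 → s = 0.0911
radial distance = base radius + s = 36 + 0.0911 = 36.0911

36.0911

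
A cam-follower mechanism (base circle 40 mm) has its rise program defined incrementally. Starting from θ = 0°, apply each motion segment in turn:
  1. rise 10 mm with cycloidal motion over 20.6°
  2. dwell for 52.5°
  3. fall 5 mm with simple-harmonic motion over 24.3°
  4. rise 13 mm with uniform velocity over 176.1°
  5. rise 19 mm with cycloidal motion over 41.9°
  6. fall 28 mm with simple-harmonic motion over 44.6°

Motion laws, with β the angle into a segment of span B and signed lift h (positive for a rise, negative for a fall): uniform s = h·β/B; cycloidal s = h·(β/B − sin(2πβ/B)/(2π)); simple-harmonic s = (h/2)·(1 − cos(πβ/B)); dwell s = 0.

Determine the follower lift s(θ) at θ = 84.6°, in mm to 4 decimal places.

seg 1 [0°–20.6°] cycloidal, h=10: full span → s += 10 → s = 10.0000
seg 2 [20.6°–73.1°] dwell: s stays 10.0000
seg 3 [73.1°–97.4°] simple-harmonic, h=-5: θ=84.6° here. β=11.5, B=24.3. -5/2·(1 − cos(π·0.4733)) = -2.2902 → s = 7.7098

7.7098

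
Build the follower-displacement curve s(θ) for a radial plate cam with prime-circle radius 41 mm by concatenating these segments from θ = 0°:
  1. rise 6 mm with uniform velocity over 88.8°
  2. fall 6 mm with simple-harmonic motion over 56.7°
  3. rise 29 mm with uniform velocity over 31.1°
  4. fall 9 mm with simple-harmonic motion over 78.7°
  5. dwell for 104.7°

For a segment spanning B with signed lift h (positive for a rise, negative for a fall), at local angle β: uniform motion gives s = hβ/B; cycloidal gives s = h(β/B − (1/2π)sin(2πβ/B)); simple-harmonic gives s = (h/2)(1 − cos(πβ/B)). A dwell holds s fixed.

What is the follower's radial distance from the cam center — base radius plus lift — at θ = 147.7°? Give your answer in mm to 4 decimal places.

seg 1 [0°–88.8°] uniform, h=6: full span → s += 6 → s = 6.0000
seg 2 [88.8°–145.5°] simple-harmonic, h=-6: full span → s += -6 → s = 0.0000
seg 3 [145.5°–176.6°] uniform, h=29: θ=147.7° here. β=2.2, B=31.1. 29·2.2/31.1 = 2.0514 → s = 2.0514
radial distance = base radius + s = 41 + 2.0514 = 43.0514

43.0514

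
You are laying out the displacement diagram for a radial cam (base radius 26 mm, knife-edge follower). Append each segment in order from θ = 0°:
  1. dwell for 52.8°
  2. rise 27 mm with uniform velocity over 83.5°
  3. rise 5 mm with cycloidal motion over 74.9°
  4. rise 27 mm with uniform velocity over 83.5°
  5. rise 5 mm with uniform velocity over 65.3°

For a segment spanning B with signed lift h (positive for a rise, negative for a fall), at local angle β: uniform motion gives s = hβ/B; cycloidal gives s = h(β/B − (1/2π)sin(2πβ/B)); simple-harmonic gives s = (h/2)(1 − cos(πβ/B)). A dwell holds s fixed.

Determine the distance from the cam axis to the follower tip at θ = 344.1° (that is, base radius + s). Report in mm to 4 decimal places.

seg 1 [0°–52.8°] dwell: s stays 0.0000
seg 2 [52.8°–136.3°] uniform, h=27: full span → s += 27 → s = 27.0000
seg 3 [136.3°–211.2°] cycloidal, h=5: full span → s += 5 → s = 32.0000
seg 4 [211.2°–294.7°] uniform, h=27: full span → s += 27 → s = 59.0000
seg 5 [294.7°–360°] uniform, h=5: θ=344.1° here. β=49.4, B=65.3. 5·49.4/65.3 = 3.7825 → s = 62.7825
radial distance = base radius + s = 26 + 62.7825 = 88.7825

88.7825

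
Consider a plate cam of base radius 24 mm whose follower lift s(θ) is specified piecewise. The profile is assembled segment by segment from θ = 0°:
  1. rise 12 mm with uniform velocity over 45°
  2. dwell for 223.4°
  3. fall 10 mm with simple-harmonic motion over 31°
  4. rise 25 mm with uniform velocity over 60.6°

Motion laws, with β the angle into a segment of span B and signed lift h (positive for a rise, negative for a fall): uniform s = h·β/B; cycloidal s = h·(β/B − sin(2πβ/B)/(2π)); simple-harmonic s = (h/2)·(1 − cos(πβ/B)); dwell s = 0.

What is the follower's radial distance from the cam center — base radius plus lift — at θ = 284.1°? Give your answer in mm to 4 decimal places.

seg 1 [0°–45°] uniform, h=12: full span → s += 12 → s = 12.0000
seg 2 [45°–268.4°] dwell: s stays 12.0000
seg 3 [268.4°–299.4°] simple-harmonic, h=-10: θ=284.1° here. β=15.7, B=31. -10/2·(1 − cos(π·0.5065)) = -5.1013 → s = 6.8987
radial distance = base radius + s = 24 + 6.8987 = 30.8987

30.8987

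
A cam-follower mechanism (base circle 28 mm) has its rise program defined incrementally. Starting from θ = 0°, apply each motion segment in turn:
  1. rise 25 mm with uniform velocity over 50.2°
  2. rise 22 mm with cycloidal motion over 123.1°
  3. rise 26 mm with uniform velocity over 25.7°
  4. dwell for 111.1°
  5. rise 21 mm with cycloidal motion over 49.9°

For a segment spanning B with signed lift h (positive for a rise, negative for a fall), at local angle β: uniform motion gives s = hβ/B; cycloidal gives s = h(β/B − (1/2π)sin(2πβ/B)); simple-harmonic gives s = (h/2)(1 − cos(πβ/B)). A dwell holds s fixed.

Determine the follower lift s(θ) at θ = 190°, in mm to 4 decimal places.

seg 1 [0°–50.2°] uniform, h=25: full span → s += 25 → s = 25.0000
seg 2 [50.2°–173.3°] cycloidal, h=22: full span → s += 22 → s = 47.0000
seg 3 [173.3°–199°] uniform, h=26: θ=190° here. β=16.7, B=25.7. 26·16.7/25.7 = 16.8949 → s = 63.8949

63.8949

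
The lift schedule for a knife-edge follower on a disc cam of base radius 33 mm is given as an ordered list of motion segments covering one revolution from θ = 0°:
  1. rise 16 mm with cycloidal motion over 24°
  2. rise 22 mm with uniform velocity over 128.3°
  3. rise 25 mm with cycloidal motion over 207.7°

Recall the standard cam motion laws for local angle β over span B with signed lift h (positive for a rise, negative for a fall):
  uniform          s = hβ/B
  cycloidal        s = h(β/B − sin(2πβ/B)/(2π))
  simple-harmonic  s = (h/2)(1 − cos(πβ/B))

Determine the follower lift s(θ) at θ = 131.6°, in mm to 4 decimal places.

seg 1 [0°–24°] cycloidal, h=16: full span → s += 16 → s = 16.0000
seg 2 [24°–152.3°] uniform, h=22: θ=131.6° here. β=107.6, B=128.3. 22·107.6/128.3 = 18.4505 → s = 34.4505

34.4505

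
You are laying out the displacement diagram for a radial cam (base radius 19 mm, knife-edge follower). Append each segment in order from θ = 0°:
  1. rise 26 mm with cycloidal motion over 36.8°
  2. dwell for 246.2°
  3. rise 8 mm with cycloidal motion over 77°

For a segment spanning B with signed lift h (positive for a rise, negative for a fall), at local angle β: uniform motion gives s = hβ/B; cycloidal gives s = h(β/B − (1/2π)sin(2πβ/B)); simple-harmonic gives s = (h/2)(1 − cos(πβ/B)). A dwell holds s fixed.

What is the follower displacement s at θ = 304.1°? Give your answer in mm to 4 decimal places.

seg 1 [0°–36.8°] cycloidal, h=26: full span → s += 26 → s = 26.0000
seg 2 [36.8°–283°] dwell: s stays 26.0000
seg 3 [283°–360°] cycloidal, h=8: θ=304.1° here. β=21.1, B=77. 8·(0.2740 − sin(2π·0.2740)/(2π)) = 0.9334 → s = 26.9334

26.9334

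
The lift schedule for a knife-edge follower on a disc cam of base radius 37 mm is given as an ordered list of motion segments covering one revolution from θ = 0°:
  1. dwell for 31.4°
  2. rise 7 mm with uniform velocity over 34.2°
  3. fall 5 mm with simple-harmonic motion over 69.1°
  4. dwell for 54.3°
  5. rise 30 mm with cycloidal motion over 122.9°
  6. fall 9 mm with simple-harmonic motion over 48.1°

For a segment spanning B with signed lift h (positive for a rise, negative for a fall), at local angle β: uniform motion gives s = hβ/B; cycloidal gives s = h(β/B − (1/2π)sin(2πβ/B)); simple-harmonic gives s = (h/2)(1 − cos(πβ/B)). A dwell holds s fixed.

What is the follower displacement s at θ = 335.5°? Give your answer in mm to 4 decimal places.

seg 1 [0°–31.4°] dwell: s stays 0.0000
seg 2 [31.4°–65.6°] uniform, h=7: full span → s += 7 → s = 7.0000
seg 3 [65.6°–134.7°] simple-harmonic, h=-5: full span → s += -5 → s = 2.0000
seg 4 [134.7°–189°] dwell: s stays 2.0000
seg 5 [189°–311.9°] cycloidal, h=30: full span → s += 30 → s = 32.0000
seg 6 [311.9°–360°] simple-harmonic, h=-9: θ=335.5° here. β=23.6, B=48.1. -9/2·(1 − cos(π·0.4906)) = -4.3678 → s = 27.6322

27.6322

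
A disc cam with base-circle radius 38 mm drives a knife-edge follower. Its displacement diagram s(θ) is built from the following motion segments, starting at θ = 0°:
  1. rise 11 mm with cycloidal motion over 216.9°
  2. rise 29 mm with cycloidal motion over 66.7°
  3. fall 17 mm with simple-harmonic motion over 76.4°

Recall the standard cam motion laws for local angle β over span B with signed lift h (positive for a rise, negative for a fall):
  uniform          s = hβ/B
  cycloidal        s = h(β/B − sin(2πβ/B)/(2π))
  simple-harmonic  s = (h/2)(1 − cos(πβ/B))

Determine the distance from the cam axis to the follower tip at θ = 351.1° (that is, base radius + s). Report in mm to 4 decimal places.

seg 1 [0°–216.9°] cycloidal, h=11: full span → s += 11 → s = 11.0000
seg 2 [216.9°–283.6°] cycloidal, h=29: full span → s += 29 → s = 40.0000
seg 3 [283.6°–360°] simple-harmonic, h=-17: θ=351.1° here. β=67.5, B=76.4. -17/2·(1 − cos(π·0.8835)) = -16.4371 → s = 23.5629
radial distance = base radius + s = 38 + 23.5629 = 61.5629

61.5629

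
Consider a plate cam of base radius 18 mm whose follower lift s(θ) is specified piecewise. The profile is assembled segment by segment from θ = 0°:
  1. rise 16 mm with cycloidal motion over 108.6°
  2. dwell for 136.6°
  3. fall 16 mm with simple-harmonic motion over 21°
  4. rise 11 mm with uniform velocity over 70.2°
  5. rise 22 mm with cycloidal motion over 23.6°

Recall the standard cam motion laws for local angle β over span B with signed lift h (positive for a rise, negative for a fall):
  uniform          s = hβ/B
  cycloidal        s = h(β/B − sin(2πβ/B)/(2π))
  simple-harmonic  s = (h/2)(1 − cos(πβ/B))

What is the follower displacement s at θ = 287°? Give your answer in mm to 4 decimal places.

seg 1 [0°–108.6°] cycloidal, h=16: full span → s += 16 → s = 16.0000
seg 2 [108.6°–245.2°] dwell: s stays 16.0000
seg 3 [245.2°–266.2°] simple-harmonic, h=-16: full span → s += -16 → s = 0.0000
seg 4 [266.2°–336.4°] uniform, h=11: θ=287° here. β=20.8, B=70.2. 11·20.8/70.2 = 3.2593 → s = 3.2593

3.2593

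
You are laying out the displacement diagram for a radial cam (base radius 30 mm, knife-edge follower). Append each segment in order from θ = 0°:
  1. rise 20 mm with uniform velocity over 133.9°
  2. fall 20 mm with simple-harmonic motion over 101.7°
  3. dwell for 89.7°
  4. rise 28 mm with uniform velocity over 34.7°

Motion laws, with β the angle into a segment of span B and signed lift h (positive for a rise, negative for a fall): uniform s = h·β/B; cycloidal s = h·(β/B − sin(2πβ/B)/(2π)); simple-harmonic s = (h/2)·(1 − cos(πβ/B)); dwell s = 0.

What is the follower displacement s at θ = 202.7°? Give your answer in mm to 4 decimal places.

seg 1 [0°–133.9°] uniform, h=20: full span → s += 20 → s = 20.0000
seg 2 [133.9°–235.6°] simple-harmonic, h=-20: θ=202.7° here. β=68.8, B=101.7. -20/2·(1 − cos(π·0.6765)) = -15.2651 → s = 4.7349

4.7349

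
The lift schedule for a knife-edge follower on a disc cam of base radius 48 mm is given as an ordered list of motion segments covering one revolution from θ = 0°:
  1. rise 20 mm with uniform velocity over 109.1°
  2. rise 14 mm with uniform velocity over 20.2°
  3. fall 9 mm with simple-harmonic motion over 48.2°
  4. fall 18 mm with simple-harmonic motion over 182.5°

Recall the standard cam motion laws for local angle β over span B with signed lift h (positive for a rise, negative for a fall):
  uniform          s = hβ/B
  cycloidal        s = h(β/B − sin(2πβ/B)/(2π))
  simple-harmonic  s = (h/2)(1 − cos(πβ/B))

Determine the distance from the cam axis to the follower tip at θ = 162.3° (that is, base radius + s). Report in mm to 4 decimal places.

seg 1 [0°–109.1°] uniform, h=20: full span → s += 20 → s = 20.0000
seg 2 [109.1°–129.3°] uniform, h=14: full span → s += 14 → s = 34.0000
seg 3 [129.3°–177.5°] simple-harmonic, h=-9: θ=162.3° here. β=33, B=48.2. -9/2·(1 − cos(π·0.6846)) = -6.9664 → s = 27.0336
radial distance = base radius + s = 48 + 27.0336 = 75.0336

75.0336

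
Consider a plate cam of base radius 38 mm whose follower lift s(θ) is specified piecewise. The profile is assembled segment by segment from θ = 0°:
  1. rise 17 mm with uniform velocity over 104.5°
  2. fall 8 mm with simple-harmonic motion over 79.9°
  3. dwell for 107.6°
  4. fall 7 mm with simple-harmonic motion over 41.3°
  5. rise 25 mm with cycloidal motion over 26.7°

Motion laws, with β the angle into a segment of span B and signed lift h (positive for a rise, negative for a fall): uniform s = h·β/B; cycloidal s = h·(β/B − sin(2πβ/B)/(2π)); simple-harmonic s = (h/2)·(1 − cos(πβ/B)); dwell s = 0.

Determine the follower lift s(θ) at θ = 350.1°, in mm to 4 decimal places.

seg 1 [0°–104.5°] uniform, h=17: full span → s += 17 → s = 17.0000
seg 2 [104.5°–184.4°] simple-harmonic, h=-8: full span → s += -8 → s = 9.0000
seg 3 [184.4°–292°] dwell: s stays 9.0000
seg 4 [292°–333.3°] simple-harmonic, h=-7: full span → s += -7 → s = 2.0000
seg 5 [333.3°–360°] cycloidal, h=25: θ=350.1° here. β=16.8, B=26.7. 25·(0.6292 − sin(2π·0.6292)/(2π)) = 18.6173 → s = 20.6173

20.6173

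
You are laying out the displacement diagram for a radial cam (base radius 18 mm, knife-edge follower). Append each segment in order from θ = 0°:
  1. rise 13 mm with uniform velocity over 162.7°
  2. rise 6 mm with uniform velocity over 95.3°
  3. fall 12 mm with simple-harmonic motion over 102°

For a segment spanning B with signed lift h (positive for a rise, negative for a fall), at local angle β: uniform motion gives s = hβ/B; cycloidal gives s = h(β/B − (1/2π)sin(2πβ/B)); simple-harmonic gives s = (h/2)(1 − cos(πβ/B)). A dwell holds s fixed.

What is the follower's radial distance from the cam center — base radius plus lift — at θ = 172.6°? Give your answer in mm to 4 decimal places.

seg 1 [0°–162.7°] uniform, h=13: full span → s += 13 → s = 13.0000
seg 2 [162.7°–258°] uniform, h=6: θ=172.6° here. β=9.9, B=95.3. 6·9.9/95.3 = 0.6233 → s = 13.6233
radial distance = base radius + s = 18 + 13.6233 = 31.6233

31.6233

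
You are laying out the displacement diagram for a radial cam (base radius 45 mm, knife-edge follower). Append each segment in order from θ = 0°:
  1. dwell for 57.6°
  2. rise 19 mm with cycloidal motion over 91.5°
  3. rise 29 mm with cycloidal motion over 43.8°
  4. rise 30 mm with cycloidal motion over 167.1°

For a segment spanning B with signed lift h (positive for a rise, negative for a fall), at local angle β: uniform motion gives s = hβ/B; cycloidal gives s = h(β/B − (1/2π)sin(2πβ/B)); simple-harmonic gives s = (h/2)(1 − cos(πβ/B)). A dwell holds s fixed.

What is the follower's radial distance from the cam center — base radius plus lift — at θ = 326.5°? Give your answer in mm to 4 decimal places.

seg 1 [0°–57.6°] dwell: s stays 0.0000
seg 2 [57.6°–149.1°] cycloidal, h=19: full span → s += 19 → s = 19.0000
seg 3 [149.1°–192.9°] cycloidal, h=29: full span → s += 29 → s = 48.0000
seg 4 [192.9°–360°] cycloidal, h=30: θ=326.5° here. β=133.6, B=167.1. 30·(0.7995 − sin(2π·0.7995)/(2π)) = 28.5310 → s = 76.5310
radial distance = base radius + s = 45 + 76.5310 = 121.5310

121.5310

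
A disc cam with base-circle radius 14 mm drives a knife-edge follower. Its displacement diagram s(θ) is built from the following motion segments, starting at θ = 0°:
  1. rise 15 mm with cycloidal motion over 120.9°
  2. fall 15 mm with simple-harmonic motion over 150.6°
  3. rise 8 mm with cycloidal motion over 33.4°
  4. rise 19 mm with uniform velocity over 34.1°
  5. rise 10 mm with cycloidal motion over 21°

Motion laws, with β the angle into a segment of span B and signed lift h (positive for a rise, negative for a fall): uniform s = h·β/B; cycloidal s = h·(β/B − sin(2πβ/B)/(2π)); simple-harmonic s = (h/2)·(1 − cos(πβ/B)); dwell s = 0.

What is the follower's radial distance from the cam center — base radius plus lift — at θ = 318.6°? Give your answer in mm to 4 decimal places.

seg 1 [0°–120.9°] cycloidal, h=15: full span → s += 15 → s = 15.0000
seg 2 [120.9°–271.5°] simple-harmonic, h=-15: full span → s += -15 → s = 0.0000
seg 3 [271.5°–304.9°] cycloidal, h=8: full span → s += 8 → s = 8.0000
seg 4 [304.9°–339°] uniform, h=19: θ=318.6° here. β=13.7, B=34.1. 19·13.7/34.1 = 7.6334 → s = 15.6334
radial distance = base radius + s = 14 + 15.6334 = 29.6334

29.6334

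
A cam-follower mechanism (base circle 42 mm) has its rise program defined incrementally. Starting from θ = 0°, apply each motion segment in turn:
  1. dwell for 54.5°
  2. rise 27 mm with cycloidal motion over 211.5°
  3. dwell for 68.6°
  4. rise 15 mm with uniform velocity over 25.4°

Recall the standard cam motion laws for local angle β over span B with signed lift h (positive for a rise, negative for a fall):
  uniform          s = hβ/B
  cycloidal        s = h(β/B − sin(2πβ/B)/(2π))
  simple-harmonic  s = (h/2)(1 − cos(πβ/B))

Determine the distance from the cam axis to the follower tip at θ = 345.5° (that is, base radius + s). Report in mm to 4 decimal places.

seg 1 [0°–54.5°] dwell: s stays 0.0000
seg 2 [54.5°–266°] cycloidal, h=27: full span → s += 27 → s = 27.0000
seg 3 [266°–334.6°] dwell: s stays 27.0000
seg 4 [334.6°–360°] uniform, h=15: θ=345.5° here. β=10.9, B=25.4. 15·10.9/25.4 = 6.4370 → s = 33.4370
radial distance = base radius + s = 42 + 33.4370 = 75.4370

75.4370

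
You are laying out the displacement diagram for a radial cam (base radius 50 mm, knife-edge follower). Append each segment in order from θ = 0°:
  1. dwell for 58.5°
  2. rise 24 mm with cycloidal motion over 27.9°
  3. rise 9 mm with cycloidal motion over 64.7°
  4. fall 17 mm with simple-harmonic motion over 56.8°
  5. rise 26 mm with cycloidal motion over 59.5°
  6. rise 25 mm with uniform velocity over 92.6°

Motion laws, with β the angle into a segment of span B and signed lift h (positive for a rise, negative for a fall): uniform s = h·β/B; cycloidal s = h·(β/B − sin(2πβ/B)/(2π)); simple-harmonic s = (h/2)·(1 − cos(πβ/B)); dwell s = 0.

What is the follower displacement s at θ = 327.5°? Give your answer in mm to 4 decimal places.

seg 1 [0°–58.5°] dwell: s stays 0.0000
seg 2 [58.5°–86.4°] cycloidal, h=24: full span → s += 24 → s = 24.0000
seg 3 [86.4°–151.1°] cycloidal, h=9: full span → s += 9 → s = 33.0000
seg 4 [151.1°–207.9°] simple-harmonic, h=-17: full span → s += -17 → s = 16.0000
seg 5 [207.9°–267.4°] cycloidal, h=26: full span → s += 26 → s = 42.0000
seg 6 [267.4°–360°] uniform, h=25: θ=327.5° here. β=60.1, B=92.6. 25·60.1/92.6 = 16.2257 → s = 58.2257

58.2257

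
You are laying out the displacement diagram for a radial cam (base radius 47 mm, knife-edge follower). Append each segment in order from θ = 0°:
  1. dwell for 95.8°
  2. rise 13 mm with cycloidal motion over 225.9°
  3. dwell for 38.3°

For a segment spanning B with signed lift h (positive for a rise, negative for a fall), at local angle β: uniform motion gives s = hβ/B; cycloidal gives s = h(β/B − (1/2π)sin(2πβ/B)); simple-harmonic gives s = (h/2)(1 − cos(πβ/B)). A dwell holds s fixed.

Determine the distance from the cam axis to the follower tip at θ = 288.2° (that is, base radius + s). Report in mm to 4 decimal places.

seg 1 [0°–95.8°] dwell: s stays 0.0000
seg 2 [95.8°–321.7°] cycloidal, h=13: θ=288.2° here. β=192.4, B=225.9. 13·(0.8517 − sin(2π·0.8517)/(2π)) = 12.7329 → s = 12.7329
radial distance = base radius + s = 47 + 12.7329 = 59.7329

59.7329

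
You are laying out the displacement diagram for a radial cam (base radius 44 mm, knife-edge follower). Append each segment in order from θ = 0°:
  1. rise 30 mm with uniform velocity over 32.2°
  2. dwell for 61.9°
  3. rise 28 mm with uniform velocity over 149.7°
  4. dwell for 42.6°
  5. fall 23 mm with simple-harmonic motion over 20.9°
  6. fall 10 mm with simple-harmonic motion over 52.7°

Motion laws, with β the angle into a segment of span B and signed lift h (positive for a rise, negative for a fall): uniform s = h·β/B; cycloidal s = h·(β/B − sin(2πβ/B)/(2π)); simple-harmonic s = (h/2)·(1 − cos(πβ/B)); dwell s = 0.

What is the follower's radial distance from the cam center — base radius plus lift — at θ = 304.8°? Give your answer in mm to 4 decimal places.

seg 1 [0°–32.2°] uniform, h=30: full span → s += 30 → s = 30.0000
seg 2 [32.2°–94.1°] dwell: s stays 30.0000
seg 3 [94.1°–243.8°] uniform, h=28: full span → s += 28 → s = 58.0000
seg 4 [243.8°–286.4°] dwell: s stays 58.0000
seg 5 [286.4°–307.3°] simple-harmonic, h=-23: θ=304.8° here. β=18.4, B=20.9. -23/2·(1 − cos(π·0.8804)) = -22.1975 → s = 35.8025
radial distance = base radius + s = 44 + 35.8025 = 79.8025

79.8025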